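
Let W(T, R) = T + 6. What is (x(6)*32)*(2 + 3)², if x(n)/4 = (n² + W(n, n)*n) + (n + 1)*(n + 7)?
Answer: 636800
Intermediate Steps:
W(T, R) = 6 + T
x(n) = 4*n² + 4*n*(6 + n) + 4*(1 + n)*(7 + n) (x(n) = 4*((n² + (6 + n)*n) + (n + 1)*(n + 7)) = 4*((n² + n*(6 + n)) + (1 + n)*(7 + n)) = 4*(n² + n*(6 + n) + (1 + n)*(7 + n)) = 4*n² + 4*n*(6 + n) + 4*(1 + n)*(7 + n))
(x(6)*32)*(2 + 3)² = ((28 + 12*6² + 56*6)*32)*(2 + 3)² = ((28 + 12*36 + 336)*32)*5² = ((28 + 432 + 336)*32)*25 = (796*32)*25 = 25472*25 = 636800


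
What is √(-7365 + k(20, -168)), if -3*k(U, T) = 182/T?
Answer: I*√265127/6 ≈ 85.818*I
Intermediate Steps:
k(U, T) = -182/(3*T)
√(-7365 + k(20, -168)) = √(-7365 - 182/3/(-168)) = √(-7365 - 182/3*(-1/168)) = √(-7365 + 13/36) = √(-265127/36) = I*√265127/6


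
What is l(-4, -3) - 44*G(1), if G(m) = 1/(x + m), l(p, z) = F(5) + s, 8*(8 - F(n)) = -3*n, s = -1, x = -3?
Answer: 247/8 ≈ 30.875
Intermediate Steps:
F(n) = 8 + 3*n/8 (F(n) = 8 - (-3)*n/8 = 8 + 3*n/8)
l(p, z) = 71/8 (l(p, z) = (8 + (3/8)*5) - 1 = (8 + 15/8) - 1 = 79/8 - 1 = 71/8)
G(m) = 1/(-3 + m)
l(-4, -3) - 44*G(1) = 71/8 - 44/(-3 + 1) = 71/8 - 44/(-2) = 71/8 - 44*(-1/2) = 71/8 + 22 = 247/8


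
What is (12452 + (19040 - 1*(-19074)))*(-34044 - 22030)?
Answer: -2835437884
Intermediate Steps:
(12452 + (19040 - 1*(-19074)))*(-34044 - 22030) = (12452 + (19040 + 19074))*(-56074) = (12452 + 38114)*(-56074) = 50566*(-56074) = -2835437884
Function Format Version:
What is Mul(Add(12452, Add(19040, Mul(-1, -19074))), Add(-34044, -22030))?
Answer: -2835437884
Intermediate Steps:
Mul(Add(12452, Add(19040, Mul(-1, -19074))), Add(-34044, -22030)) = Mul(Add(12452, Add(19040, 19074)), -56074) = Mul(Add(12452, 38114), -56074) = Mul(50566, -56074) = -2835437884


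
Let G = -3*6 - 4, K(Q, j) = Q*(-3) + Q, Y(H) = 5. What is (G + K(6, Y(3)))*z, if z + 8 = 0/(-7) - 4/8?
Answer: 289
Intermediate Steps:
K(Q, j) = -2*Q (K(Q, j) = -3*Q + Q = -2*Q)
z = -17/2 (z = -8 + (0/(-7) - 4/8) = -8 + (0*(-⅐) - 4*⅛) = -8 + (0 - ½) = -8 - ½ = -17/2 ≈ -8.5000)
G = -22 (G = -18 - 4 = -22)
(G + K(6, Y(3)))*z = (-22 - 2*6)*(-17/2) = (-22 - 12)*(-17/2) = -34*(-17/2) = 289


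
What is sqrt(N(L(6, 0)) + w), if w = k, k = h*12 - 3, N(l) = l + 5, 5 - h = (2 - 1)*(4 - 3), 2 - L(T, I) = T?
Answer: sqrt(46) ≈ 6.7823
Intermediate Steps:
L(T, I) = 2 - T
h = 4 (h = 5 - (2 - 1)*(4 - 3) = 5 - 1 = 4)
N(l) = 5 + l
k = 45 (k = 4*12 - 3 = 48 - 3 = 45)
w = 45
sqrt(N(L(6, 0)) + w) = sqrt((5 + (2 - 1*6)) + 45) = sqrt((5 + (2 - 6)) + 45) = sqrt((5 - 4) + 45) = sqrt(1 + 45) = sqrt(46)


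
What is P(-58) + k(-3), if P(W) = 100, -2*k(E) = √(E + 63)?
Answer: 100 - √15 ≈ 96.127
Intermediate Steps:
k(E) = -√(63 + E)/2 (k(E) = -√(E + 63)/2 = -√(63 + E)/2)
P(-58) + k(-3) = 100 - √(63 - 3)/2 = 100 - √15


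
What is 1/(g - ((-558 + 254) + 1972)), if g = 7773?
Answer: 1/6105 ≈ 0.00016380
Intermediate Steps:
1/(g - ((-558 + 254) + 1972)) = 1/(7773 - ((-558 + 254) + 1972)) = 1/(7773 - (-304 + 1972)) = 1/(7773 - 1*1668) = 1/(7773 - 1668) = 1/6105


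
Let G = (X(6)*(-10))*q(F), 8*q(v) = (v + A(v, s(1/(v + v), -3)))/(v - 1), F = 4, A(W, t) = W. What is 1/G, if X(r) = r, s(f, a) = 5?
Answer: -1/20 ≈ -0.050000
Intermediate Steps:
q(v) = v/(4*(-1 + v)) (q(v) = ((v + v)/(v - 1))/8 = ((2*v)/(-1 + v))/8 = (2*v/(-1 + v))/8 = v/(4*(-1 + v)))
G = -20 (G = (6*(-10))*((¼)*4/(-1 + 4)) = -15*4/3 = -60*⅓ = -20)
1/G = 1/(-20) = -1/20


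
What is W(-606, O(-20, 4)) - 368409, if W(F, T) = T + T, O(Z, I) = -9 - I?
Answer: -368435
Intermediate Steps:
W(F, T) = 2*T
W(-606, O(-20, 4)) - 368409 = 2*(-9 - 1*4) - 368409 = 2*(-9 - 4) - 368409 = 2*(-13) - 368409 = -26 - 368409 = -368435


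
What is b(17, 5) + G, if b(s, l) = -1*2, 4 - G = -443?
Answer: 445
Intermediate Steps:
G = 447 (G = 4 - 1*(-443) = 4 + 443 = 447)
b(s, l) = -2
b(17, 5) + G = -2 + 447 = 445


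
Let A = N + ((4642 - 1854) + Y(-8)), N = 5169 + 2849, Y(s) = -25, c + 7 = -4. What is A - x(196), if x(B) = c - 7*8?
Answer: 10848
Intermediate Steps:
c = -11 (c = -7 - 4 = -11)
N = 8018
x(B) = -67 (x(B) = -11 - 7*8 = -11 - 56 = -67)
A = 10781 (A = 8018 + ((4642 - 1854) - 25) = 8018 + (2788 - 25) = 8018 + 2763 = 10781)
A - x(196) = 10781 - 1*(-67) = 10781 + 67 = 10848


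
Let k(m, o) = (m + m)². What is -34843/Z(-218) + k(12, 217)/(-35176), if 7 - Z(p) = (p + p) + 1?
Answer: -153236495/1943474 ≈ -78.847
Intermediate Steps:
k(m, o) = 4*m² (k(m, o) = (2*m)² = 4*m²)
Z(p) = 6 - 2*p (Z(p) = 7 - ((p + p) + 1) = 7 - (2*p + 1) = 7 - (1 + 2*p) = 7 + (-1 - 2*p) = 6 - 2*p)
-34843/Z(-218) + k(12, 217)/(-35176) = -34843/(6 - 2*(-218)) + (4*12²)/(-35176) = -34843/(6 + 436) + (4*144)*(-1/35176) = -34843/442 + 576*(-1/35176) = -34843*1/442 - 72/4397 = -34843/442 - 72/4397 = -153236495/1943474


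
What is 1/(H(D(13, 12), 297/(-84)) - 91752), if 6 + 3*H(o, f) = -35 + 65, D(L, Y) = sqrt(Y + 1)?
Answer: -1/91744 ≈ -1.0900e-5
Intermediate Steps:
D(L, Y) = sqrt(1 + Y)
H(o, f) = 8 (H(o, f) = -2 + (-35 + 65)/3 = -2 + (1/3)*30 = -2 + 10 = 8)
1/(H(D(13, 12), 297/(-84)) - 91752) = 1/(8 - 91752) = 1/(-91744) = -1/91744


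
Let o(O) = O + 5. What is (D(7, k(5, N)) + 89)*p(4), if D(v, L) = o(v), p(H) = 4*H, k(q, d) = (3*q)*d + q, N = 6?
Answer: 1616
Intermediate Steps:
k(q, d) = q + 3*d*q (k(q, d) = 3*d*q + q = q + 3*d*q)
o(O) = 5 + O
D(v, L) = 5 + v
(D(7, k(5, N)) + 89)*p(4) = ((5 + 7) + 89)*(4*4) = (12 + 89)*16 = 101*16 = 1616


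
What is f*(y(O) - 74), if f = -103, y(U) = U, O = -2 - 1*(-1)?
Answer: 7725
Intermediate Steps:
O = -1 (O = -2 + 1 = -1)
f*(y(O) - 74) = -103*(-1 - 74) = -103*(-75) = 7725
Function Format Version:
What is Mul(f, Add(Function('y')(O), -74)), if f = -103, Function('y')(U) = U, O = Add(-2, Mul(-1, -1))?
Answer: 7725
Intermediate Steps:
O = -1 (O = Add(-2, 1) = -1)
Mul(f, Add(Function('y')(O), -74)) = Mul(-103, Add(-1, -74)) = Mul(-103, -75) = 7725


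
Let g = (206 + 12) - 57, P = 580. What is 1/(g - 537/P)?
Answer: 580/92843 ≈ 0.0062471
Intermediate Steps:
g = 161 (g = 218 - 57 = 161)
1/(g - 537/P) = 1/(161 - 537/580) = 1/(92843/580) = 580/92843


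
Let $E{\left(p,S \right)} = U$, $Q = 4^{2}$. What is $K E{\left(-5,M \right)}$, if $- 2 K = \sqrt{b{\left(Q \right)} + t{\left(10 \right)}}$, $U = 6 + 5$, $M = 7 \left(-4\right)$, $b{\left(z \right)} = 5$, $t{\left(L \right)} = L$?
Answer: $- \frac{11 \sqrt{15}}{2} \approx -21.301$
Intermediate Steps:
$Q = 16$
$M = -28$
$U = 11$
$E{\left(p,S \right)} = 11$
$K = - \frac{\sqrt{15}}{2}$ ($K = - \frac{\sqrt{5 + 10}}{2} = - \frac{\sqrt{15}}{2} \approx -1.9365$)
$K E{\left(-5,M \right)} = - \frac{\sqrt{15}}{2} \cdot 11 = - \frac{11 \sqrt{15}}{2}$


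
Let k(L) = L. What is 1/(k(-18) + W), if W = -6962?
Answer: -1/6980 ≈ -0.00014327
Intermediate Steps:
1/(k(-18) + W) = 1/(-18 - 6962) = 1/(-6980) = -1/6980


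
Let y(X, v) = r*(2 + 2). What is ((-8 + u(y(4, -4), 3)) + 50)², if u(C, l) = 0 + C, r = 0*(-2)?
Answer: 1764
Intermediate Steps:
r = 0
y(X, v) = 0 (y(X, v) = 0*(2 + 2) = 0*4 = 0)
u(C, l) = C
((-8 + u(y(4, -4), 3)) + 50)² = ((-8 + 0) + 50)² = (-8 + 50)² = 42² = 1764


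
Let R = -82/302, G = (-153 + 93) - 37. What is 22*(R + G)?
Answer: -323136/151 ≈ -2140.0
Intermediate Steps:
G = -97 (G = -60 - 37 = -97)
R = -41/151 (R = -82*1/302 = -41/151 ≈ -0.27152)
22*(R + G) = 22*(-41/151 - 97) = 22*(-14688/151) = -323136/151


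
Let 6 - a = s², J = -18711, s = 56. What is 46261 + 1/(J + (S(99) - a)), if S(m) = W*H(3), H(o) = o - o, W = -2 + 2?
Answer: 720792640/15581 ≈ 46261.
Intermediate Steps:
W = 0
H(o) = 0
a = -3130 (a = 6 - 1*56² = 6 - 1*3136 = 6 - 3136 = -3130)
S(m) = 0 (S(m) = 0*0 = 0)
46261 + 1/(J + (S(99) - a)) = 46261 + 1/(-18711 + (0 - 1*(-3130))) = 46261 + 1/(-18711 + (0 + 3130)) = 46261 + 1/(-18711 + 3130) = 46261 + 1/(-15581) = 46261 - 1/15581 = 720792640/15581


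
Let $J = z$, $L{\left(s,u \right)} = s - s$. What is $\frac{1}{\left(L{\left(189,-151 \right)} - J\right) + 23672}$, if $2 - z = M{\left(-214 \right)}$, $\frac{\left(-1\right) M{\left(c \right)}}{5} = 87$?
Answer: $\frac{1}{23235} \approx 4.3039 \cdot 10^{-5}$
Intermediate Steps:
$L{\left(s,u \right)} = 0$
$M{\left(c \right)} = -435$ ($M{\left(c \right)} = \left(-5\right) 87 = -435$)
$z = 437$ ($z = 2 - -435 = 2 + 435 = 437$)
$J = 437$
$\frac{1}{\left(L{\left(189,-151 \right)} - J\right) + 23672} = \frac{1}{\left(0 - 437\right) + 23672} = \frac{1}{-437 + 23672} = \frac{1}{23235}$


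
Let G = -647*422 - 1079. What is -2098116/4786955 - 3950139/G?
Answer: 321649416941/23020466595 ≈ 13.972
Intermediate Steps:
G = -274113 (G = -273034 - 1079 = -274113)
-2098116/4786955 - 3950139/G = -2098116/4786955 - 3950139/(-274113) = -2098116*1/4786955 - 3950139*(-1/274113) = -2098116/4786955 + 1316713/91371 = 321649416941/23020466595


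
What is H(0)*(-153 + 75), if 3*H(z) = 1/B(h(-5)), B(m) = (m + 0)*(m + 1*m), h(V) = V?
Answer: -13/25 ≈ -0.52000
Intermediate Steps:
B(m) = 2*m² (B(m) = m*(m + m) = m*(2*m) = 2*m²)
H(z) = 1/150 (H(z) = 1/(3*((2*(-5)²))) = 1/(3*((2*25))) = (⅓)/50 = (⅓)*(1/50) = 1/150)
H(0)*(-153 + 75) = (-153 + 75)/150 = (1/150)*(-78) = -13/25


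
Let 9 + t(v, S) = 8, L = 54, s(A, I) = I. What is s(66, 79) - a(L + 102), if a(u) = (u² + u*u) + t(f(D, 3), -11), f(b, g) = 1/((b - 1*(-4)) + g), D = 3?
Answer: -48592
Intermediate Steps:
f(b, g) = 1/(4 + b + g) (f(b, g) = 1/((b + 4) + g) = 1/((4 + b) + g) = 1/(4 + b + g))
t(v, S) = -1 (t(v, S) = -9 + 8 = -1)
a(u) = -1 + 2*u² (a(u) = (u² + u*u) - 1 = (u² + u²) - 1 = 2*u² - 1 = -1 + 2*u²)
s(66, 79) - a(L + 102) = 79 - (-1 + 2*(54 + 102)²) = 79 - (-1 + 2*156²) = 79 - (-1 + 2*24336) = 79 - (-1 + 48672) = 79 - 1*48671 = 79 - 48671 = -48592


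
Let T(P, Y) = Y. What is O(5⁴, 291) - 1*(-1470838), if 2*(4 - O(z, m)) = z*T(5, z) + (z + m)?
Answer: 2550143/2 ≈ 1.2751e+6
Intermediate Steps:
O(z, m) = 4 - m/2 - z/2 - z²/2 (O(z, m) = 4 - (z*z + (z + m))/2 = 4 - (z² + (m + z))/2 = 4 - (m + z + z²)/2 = 4 + (-m/2 - z/2 - z²/2) = 4 - m/2 - z/2 - z²/2)
O(5⁴, 291) - 1*(-1470838) = (4 - ½*291 - ½*5⁴ - (5⁴)²/2) - 1*(-1470838) = (4 - 291/2 - ½*625 - ½*625²) + 1470838 = (4 - 291/2 - 625/2 - ½*390625) + 1470838 = (4 - 291/2 - 625/2 - 390625/2) + 1470838 = -391533/2 + 1470838 = 2550143/2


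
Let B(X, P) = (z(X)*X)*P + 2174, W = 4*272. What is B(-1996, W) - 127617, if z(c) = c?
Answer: 4334483965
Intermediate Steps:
W = 1088
B(X, P) = 2174 + P*X² (B(X, P) = (X*X)*P + 2174 = X²*P + 2174 = P*X² + 2174 = 2174 + P*X²)
B(-1996, W) - 127617 = (2174 + 1088*(-1996)²) - 127617 = (2174 + 1088*3984016) - 127617 = (2174 + 4334609408) - 127617 = 4334611582 - 127617 = 4334483965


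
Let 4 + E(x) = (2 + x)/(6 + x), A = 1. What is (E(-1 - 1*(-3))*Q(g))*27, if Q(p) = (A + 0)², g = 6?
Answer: -189/2 ≈ -94.500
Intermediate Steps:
E(x) = -4 + (2 + x)/(6 + x)
Q(p) = 1 (Q(p) = (1 + 0)² = 1² = 1)
(E(-1 - 1*(-3))*Q(g))*27 = (((-22 - 3*(-1 - 1*(-3)))/(6 + (-1 - 1*(-3))))*1)*27 = (((-22 - 3*(-1 + 3))/(6 + (-1 + 3)))*1)*27 = (((-22 - 3*2)/(6 + 2))*1)*27 = (((-22 - 6)/8)*1)*27 = (((⅛)*(-28))*1)*27 = -7/2*1*27 = -7/2*27 = -189/2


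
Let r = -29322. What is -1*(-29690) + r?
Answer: 368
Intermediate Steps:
-1*(-29690) + r = -1*(-29690) - 29322 = 29690 - 29322 = 368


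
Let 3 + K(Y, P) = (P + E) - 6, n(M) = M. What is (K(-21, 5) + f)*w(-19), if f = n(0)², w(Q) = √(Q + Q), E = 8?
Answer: 4*I*√38 ≈ 24.658*I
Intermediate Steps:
K(Y, P) = -1 + P (K(Y, P) = -3 + ((P + 8) - 6) = -3 + ((8 + P) - 6) = -3 + (2 + P) = -1 + P)
w(Q) = √2*√Q (w(Q) = √(2*Q) = √2*√Q)
f = 0 (f = 0² = 0)
(K(-21, 5) + f)*w(-19) = ((-1 + 5) + 0)*(√2*√(-19)) = (4 + 0)*(√2*(I*√19)) = 4*(I*√38) = 4*I*√38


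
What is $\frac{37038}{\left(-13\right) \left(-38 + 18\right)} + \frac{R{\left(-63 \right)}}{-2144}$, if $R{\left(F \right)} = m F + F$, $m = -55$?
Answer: $\frac{9815619}{69680} \approx 140.87$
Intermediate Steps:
$R{\left(F \right)} = - 54 F$ ($R{\left(F \right)} = - 55 F + F = - 54 F$)
$\frac{37038}{\left(-13\right) \left(-38 + 18\right)} + \frac{R{\left(-63 \right)}}{-2144} = \frac{37038}{\left(-13\right) \left(-38 + 18\right)} + \frac{\left(-54\right) \left(-63\right)}{-2144} = \frac{37038}{\left(-13\right) \left(-20\right)} + 3402 \left(- \frac{1}{2144}\right) = \frac{37038}{260} - \frac{1701}{1072} = 37038 \cdot \frac{1}{260} - \frac{1701}{1072} = \frac{18519}{130} - \frac{1701}{1072} = \frac{9815619}{69680}$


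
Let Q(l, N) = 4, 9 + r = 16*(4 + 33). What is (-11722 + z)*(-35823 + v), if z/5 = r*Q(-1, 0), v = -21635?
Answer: 3562396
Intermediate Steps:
r = 583 (r = -9 + 16*(4 + 33) = -9 + 16*37 = -9 + 592 = 583)
z = 11660 (z = 5*(583*4) = 5*2332 = 11660)
(-11722 + z)*(-35823 + v) = (-11722 + 11660)*(-35823 - 21635) = -62*(-57458) = 3562396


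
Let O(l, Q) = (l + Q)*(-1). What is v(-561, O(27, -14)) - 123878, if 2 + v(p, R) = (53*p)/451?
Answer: -5081783/41 ≈ -1.2395e+5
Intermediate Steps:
O(l, Q) = -Q - l (O(l, Q) = (Q + l)*(-1) = -Q - l)
v(p, R) = -2 + 53*p/451 (v(p, R) = -2 + (53*p)/451 = -2 + (53*p)*(1/451) = -2 + 53*p/451)
v(-561, O(27, -14)) - 123878 = (-2 + (53/451)*(-561)) - 123878 = (-2 - 2703/41) - 123878 = -2785/41 - 123878 = -5081783/41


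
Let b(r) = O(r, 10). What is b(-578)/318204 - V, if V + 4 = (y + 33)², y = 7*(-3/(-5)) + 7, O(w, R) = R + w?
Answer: -3877398841/1988775 ≈ -1949.6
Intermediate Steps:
b(r) = 10 + r
y = 56/5 (y = 7*(-3*(-⅕)) + 7 = 7*(⅗) + 7 = 21/5 + 7 = 56/5 ≈ 11.200)
V = 48741/25 (V = -4 + (56/5 + 33)² = -4 + (221/5)² = -4 + 48841/25 = 48741/25 ≈ 1949.6)
b(-578)/318204 - V = (10 - 578)/318204 - 1*48741/25 = -568*1/318204 - 48741/25 = -142/79551 - 48741/25 = -3877398841/1988775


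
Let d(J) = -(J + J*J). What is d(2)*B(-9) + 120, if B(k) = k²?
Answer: -366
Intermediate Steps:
d(J) = -J - J² (d(J) = -(J + J²) = -J - J²)
d(2)*B(-9) + 120 = -1*2*(1 + 2)*(-9)² + 120 = -1*2*3*81 + 120 = -6*81 + 120 = -486 + 120 = -366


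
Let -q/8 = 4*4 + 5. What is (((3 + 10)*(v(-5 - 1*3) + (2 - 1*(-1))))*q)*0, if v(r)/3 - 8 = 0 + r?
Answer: 0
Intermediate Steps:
v(r) = 24 + 3*r (v(r) = 24 + 3*(0 + r) = 24 + 3*r)
q = -168 (q = -8*(4*4 + 5) = -8*(16 + 5) = -8*21 = -168)
(((3 + 10)*(v(-5 - 1*3) + (2 - 1*(-1))))*q)*0 = (((3 + 10)*((24 + 3*(-5 - 1*3)) + (2 - 1*(-1))))*(-168))*0 = ((13*((24 + 3*(-5 - 3)) + (2 + 1)))*(-168))*0 = ((13*((24 + 3*(-8)) + 3))*(-168))*0 = ((13*((24 - 24) + 3))*(-168))*0 = ((13*(0 + 3))*(-168))*0 = ((13*3)*(-168))*0 = (39*(-168))*0 = -6552*0 = 0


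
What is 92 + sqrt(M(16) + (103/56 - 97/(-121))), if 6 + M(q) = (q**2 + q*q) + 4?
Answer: 92 + sqrt(48631170)/308 ≈ 114.64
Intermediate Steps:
M(q) = -2 + 2*q**2 (M(q) = -6 + ((q**2 + q*q) + 4) = -6 + ((q**2 + q**2) + 4) = -6 + (2*q**2 + 4) = -6 + (4 + 2*q**2) = -2 + 2*q**2)
92 + sqrt(M(16) + (103/56 - 97/(-121))) = 92 + sqrt((-2 + 2*16**2) + (103/56 - 97/(-121))) = 92 + sqrt((-2 + 2*256) + (103*(1/56) - 97*(-1/121))) = 92 + sqrt((-2 + 512) + (103/56 + 97/121)) = 92 + sqrt(510 + 17895/6776) = 92 + sqrt(3473655/6776) = 92 + sqrt(48631170)/308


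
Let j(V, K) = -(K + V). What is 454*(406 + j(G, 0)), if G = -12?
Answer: 189772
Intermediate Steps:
j(V, K) = -K - V
454*(406 + j(G, 0)) = 454*(406 + (-1*0 - 1*(-12))) = 454*(406 + (0 + 12)) = 454*(406 + 12) = 454*418 = 189772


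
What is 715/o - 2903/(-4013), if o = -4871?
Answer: 11271218/19547323 ≈ 0.57661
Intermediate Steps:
715/o - 2903/(-4013) = 715/(-4871) - 2903/(-4013) = 715*(-1/4871) - 2903*(-1/4013) = -715/4871 + 2903/4013 = 11271218/19547323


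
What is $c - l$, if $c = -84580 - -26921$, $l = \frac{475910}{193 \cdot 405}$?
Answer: $- \frac{901478329}{15633} \approx -57665.0$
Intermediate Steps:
$l = \frac{95182}{15633}$ ($l = \frac{475910}{78165} = 475910 \cdot \frac{1}{78165} = \frac{95182}{15633} \approx 6.0885$)
$c = -57659$ ($c = -84580 + 26921 = -57659$)
$c - l = -57659 - \frac{95182}{15633} = - \frac{901478329}{15633}$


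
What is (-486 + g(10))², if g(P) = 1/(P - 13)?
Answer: 2128681/9 ≈ 2.3652e+5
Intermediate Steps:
g(P) = 1/(-13 + P)
(-486 + g(10))² = (-486 + 1/(-13 + 10))² = (-486 + 1/(-3))² = (-486 - ⅓)² = (-1459/3)² = 2128681/9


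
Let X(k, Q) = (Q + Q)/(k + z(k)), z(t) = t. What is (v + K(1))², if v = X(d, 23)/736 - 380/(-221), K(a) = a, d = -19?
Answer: 133361544969/18054759424 ≈ 7.3865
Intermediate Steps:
X(k, Q) = Q/k (X(k, Q) = (Q + Q)/(k + k) = (2*Q)/((2*k)) = (2*Q)*(1/(2*k)) = Q/k)
v = 230819/134368 (v = (23/(-19))/736 - 380/(-221) = (23*(-1/19))*(1/736) - 380*(-1/221) = -23/19*1/736 + 380/221 = -1/608 + 380/221 = 230819/134368 ≈ 1.7178)
(v + K(1))² = (230819/134368 + 1)² = (365187/134368)² = 133361544969/18054759424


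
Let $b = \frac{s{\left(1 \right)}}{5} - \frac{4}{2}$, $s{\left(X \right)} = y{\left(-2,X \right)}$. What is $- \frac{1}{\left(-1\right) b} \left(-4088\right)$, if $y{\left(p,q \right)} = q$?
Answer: $\frac{20440}{9} \approx 2271.1$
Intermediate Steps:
$s{\left(X \right)} = X$
$b = - \frac{9}{5}$ ($b = 1 \cdot \frac{1}{5} - \frac{4}{2} = 1 \cdot \frac{1}{5} - 2 = \frac{1}{5} - 2 = - \frac{9}{5} \approx -1.8$)
$- \frac{1}{\left(-1\right) b} \left(-4088\right) = - \frac{1}{\left(-1\right) \left(- \frac{9}{5}\right)} \left(-4088\right) = - \frac{1}{\frac{9}{5}} \left(-4088\right) = \left(-1\right) \frac{5}{9} \left(-4088\right) = \left(- \frac{5}{9}\right) \left(-4088\right) = \frac{20440}{9}$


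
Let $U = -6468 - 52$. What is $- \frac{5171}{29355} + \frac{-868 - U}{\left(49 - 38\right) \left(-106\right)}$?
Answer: $- \frac{85971923}{17113965} \approx -5.0235$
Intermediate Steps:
$U = -6520$
$- \frac{5171}{29355} + \frac{-868 - U}{\left(49 - 38\right) \left(-106\right)} = - \frac{5171}{29355} + \frac{-868 - -6520}{\left(49 - 38\right) \left(-106\right)} = \left(-5171\right) \frac{1}{29355} + \frac{-868 + 6520}{11 \left(-106\right)} = - \frac{5171}{29355} + \frac{5652}{-1166} = - \frac{5171}{29355} + 5652 \left(- \frac{1}{1166}\right) = - \frac{5171}{29355} - \frac{2826}{583} = - \frac{85971923}{17113965}$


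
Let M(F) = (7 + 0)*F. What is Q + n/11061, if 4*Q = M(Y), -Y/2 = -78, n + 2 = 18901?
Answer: 3038552/11061 ≈ 274.71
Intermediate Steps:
n = 18899 (n = -2 + 18901 = 18899)
Y = 156 (Y = -2*(-78) = 156)
M(F) = 7*F
Q = 273 (Q = (7*156)/4 = (¼)*1092 = 273)
Q + n/11061 = 273 + 18899/11061 = 3038552/11061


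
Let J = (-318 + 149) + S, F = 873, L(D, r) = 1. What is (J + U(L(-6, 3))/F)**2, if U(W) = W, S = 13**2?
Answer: 1/762129 ≈ 1.3121e-6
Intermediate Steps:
S = 169
J = 0 (J = (-318 + 149) + 169 = -169 + 169 = 0)
(J + U(L(-6, 3))/F)**2 = (0 + 1/873)**2 = (1/873)**2 = 1/762129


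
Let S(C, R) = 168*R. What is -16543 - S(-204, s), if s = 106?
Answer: -34351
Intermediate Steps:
-16543 - S(-204, s) = -16543 - 168*106 = -16543 - 1*17808 = -16543 - 17808 = -34351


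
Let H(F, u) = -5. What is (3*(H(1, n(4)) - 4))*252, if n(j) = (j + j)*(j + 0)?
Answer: -6804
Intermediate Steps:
n(j) = 2*j**2 (n(j) = (2*j)*j = 2*j**2)
(3*(H(1, n(4)) - 4))*252 = (3*(-5 - 4))*252 = (3*(-9))*252 = -27*252 = -6804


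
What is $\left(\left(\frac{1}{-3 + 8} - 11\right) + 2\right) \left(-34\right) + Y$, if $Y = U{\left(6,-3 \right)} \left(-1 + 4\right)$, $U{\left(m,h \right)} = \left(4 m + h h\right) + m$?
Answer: $\frac{2081}{5} \approx 416.2$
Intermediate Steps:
$U{\left(m,h \right)} = h^{2} + 5 m$ ($U{\left(m,h \right)} = \left(4 m + h^{2}\right) + m = \left(h^{2} + 4 m\right) + m = h^{2} + 5 m$)
$Y = 117$ ($Y = \left(\left(-3\right)^{2} + 5 \cdot 6\right) \left(-1 + 4\right) = \left(9 + 30\right) 3 = 39 \cdot 3 = 117$)
$\left(\left(\frac{1}{-3 + 8} - 11\right) + 2\right) \left(-34\right) + Y = \left(\left(\frac{1}{-3 + 8} - 11\right) + 2\right) \left(-34\right) + 117 = \left(\left(\frac{1}{5} - 11\right) + 2\right) \left(-34\right) + 117 = \left(- \frac{54}{5} + 2\right) \left(-34\right) + 117 = \left(- \frac{44}{5}\right) \left(-34\right) + 117 = \frac{1496}{5} + 117 = \frac{2081}{5}$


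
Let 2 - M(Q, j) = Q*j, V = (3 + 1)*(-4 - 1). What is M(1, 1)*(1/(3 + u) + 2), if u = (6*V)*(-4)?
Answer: 967/483 ≈ 2.0021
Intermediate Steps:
V = -20 (V = 4*(-5) = -20)
u = 480 (u = (6*(-20))*(-4) = -120*(-4) = 480)
M(Q, j) = 2 - Q*j
M(1, 1)*(1/(3 + u) + 2) = (2 - 1*1*1)*(1/(3 + 480) + 2) = (2 - 1)*(1/483 + 2) = 1*(1/483 + 2) = 1*(967/483) = 967/483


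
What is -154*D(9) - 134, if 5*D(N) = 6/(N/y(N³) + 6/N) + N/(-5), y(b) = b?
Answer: -8768/25 ≈ -350.72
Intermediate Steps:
D(N) = -N/25 + 6/(5*(N⁻² + 6/N)) (D(N) = (6/(N/(N³) + 6/N) + N/(-5))/5 = (6/(N/N³ + 6/N) + N*(-⅕))/5 = (6/(N⁻² + 6/N) - N/5)/5 = -N/25 + 6/(5*(N⁻² + 6/N)))
-154*D(9) - 134 = -154*9*(-1 + 24*9)/(25*(1 + 6*9)) - 134 = -154*9*(-1 + 216)/(25*(1 + 54)) - 134 = -154*9*215/(25*55) - 134 = -154*387/275 - 134 = -5418/25 - 134 = -8768/25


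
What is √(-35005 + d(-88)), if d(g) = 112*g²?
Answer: √832323 ≈ 912.32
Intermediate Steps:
√(-35005 + d(-88)) = √(-35005 + 112*(-88)²) = √(-35005 + 112*7744) = √(-35005 + 867328) = √832323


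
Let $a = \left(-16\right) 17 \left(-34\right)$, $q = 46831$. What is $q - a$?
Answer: $37583$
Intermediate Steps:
$a = 9248$ ($a = \left(-272\right) \left(-34\right) = 9248$)
$q - a = 46831 - 9248 = 37583$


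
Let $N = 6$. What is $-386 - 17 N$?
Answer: $-488$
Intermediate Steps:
$-386 - 17 N = -386 - 102 = -488$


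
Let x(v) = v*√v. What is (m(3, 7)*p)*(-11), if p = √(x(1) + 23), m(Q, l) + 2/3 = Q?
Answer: -154*√6/3 ≈ -125.74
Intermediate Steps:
m(Q, l) = -⅔ + Q
x(v) = v^(3/2)
p = 2*√6 (p = √(1^(3/2) + 23) = √(1 + 23) = √24 = 2*√6 ≈ 4.8990)
(m(3, 7)*p)*(-11) = ((-⅔ + 3)*(2*√6))*(-11) = (7*(2*√6)/3)*(-11) = (14*√6/3)*(-11) = -154*√6/3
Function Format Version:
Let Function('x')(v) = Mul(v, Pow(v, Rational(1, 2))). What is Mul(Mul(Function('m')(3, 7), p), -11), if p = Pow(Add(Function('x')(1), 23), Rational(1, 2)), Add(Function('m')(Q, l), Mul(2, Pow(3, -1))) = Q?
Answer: Mul(Rational(-154, 3), Pow(6, Rational(1, 2))) ≈ -125.74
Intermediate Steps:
Function('m')(Q, l) = Add(Rational(-2, 3), Q)
Function('x')(v) = Pow(v, Rational(3, 2))
p = Mul(2, Pow(6, Rational(1, 2))) (p = Pow(Add(Pow(1, Rational(3, 2)), 23), Rational(1, 2)) = Pow(Add(1, 23), Rational(1, 2)) = Pow(24, Rational(1, 2)) = Mul(2, Pow(6, Rational(1, 2))) ≈ 4.8990)
Mul(Mul(Function('m')(3, 7), p), -11) = Mul(Mul(Add(Rational(-2, 3), 3), Mul(2, Pow(6, Rational(1, 2)))), -11) = Mul(Mul(Rational(7, 3), Mul(2, Pow(6, Rational(1, 2)))), -11) = Mul(Mul(Rational(14, 3), Pow(6, Rational(1, 2))), -11) = Mul(Rational(-154, 3), Pow(6, Rational(1, 2)))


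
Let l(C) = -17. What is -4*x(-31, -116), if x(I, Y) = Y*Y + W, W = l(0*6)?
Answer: -53756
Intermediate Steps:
W = -17
x(I, Y) = -17 + Y² (x(I, Y) = Y*Y - 17 = Y² - 17 = -17 + Y²)
-4*x(-31, -116) = -4*(-17 + (-116)²) = -4*(-17 + 13456) = -4*13439 = -53756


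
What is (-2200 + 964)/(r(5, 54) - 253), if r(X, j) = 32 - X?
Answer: 618/113 ≈ 5.4690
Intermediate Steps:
(-2200 + 964)/(r(5, 54) - 253) = (-2200 + 964)/((32 - 1*5) - 253) = -1236/((32 - 5) - 253) = -1236/(27 - 253) = -1236/(-226) = -1236*(-1/226) = 618/113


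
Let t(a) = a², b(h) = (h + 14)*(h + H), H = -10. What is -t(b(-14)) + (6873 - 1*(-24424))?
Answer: 31297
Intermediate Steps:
b(h) = (-10 + h)*(14 + h) (b(h) = (h + 14)*(h - 10) = (14 + h)*(-10 + h) = (-10 + h)*(14 + h))
-t(b(-14)) + (6873 - 1*(-24424)) = -(-140 + (-14)² + 4*(-14))² + (6873 - 1*(-24424)) = -(-140 + 196 - 56)² + (6873 + 24424) = -1*0² + 31297 = -1*0 + 31297 = 0 + 31297 = 31297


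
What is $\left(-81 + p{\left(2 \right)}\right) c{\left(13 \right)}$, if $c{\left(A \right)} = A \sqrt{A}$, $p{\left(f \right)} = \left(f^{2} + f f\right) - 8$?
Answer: $- 1053 \sqrt{13} \approx -3796.6$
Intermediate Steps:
$p{\left(f \right)} = -8 + 2 f^{2}$ ($p{\left(f \right)} = \left(f^{2} + f^{2}\right) - 8 = 2 f^{2} - 8 = -8 + 2 f^{2}$)
$c{\left(A \right)} = A^{\frac{3}{2}}$
$\left(-81 + p{\left(2 \right)}\right) c{\left(13 \right)} = \left(-81 - \left(8 - 2 \cdot 2^{2}\right)\right) 13^{\frac{3}{2}} = \left(-81 + \left(-8 + 2 \cdot 4\right)\right) 13 \sqrt{13} = \left(-81 + \left(-8 + 8\right)\right) 13 \sqrt{13} = \left(-81 + 0\right) 13 \sqrt{13} = - 81 \cdot 13 \sqrt{13} = - 1053 \sqrt{13}$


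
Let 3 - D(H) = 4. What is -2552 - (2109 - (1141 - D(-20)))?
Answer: -3519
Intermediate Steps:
D(H) = -1 (D(H) = 3 - 1*4 = 3 - 4 = -1)
-2552 - (2109 - (1141 - D(-20))) = -2552 - (2109 - (1141 - 1*(-1))) = -2552 - (2109 - (1141 + 1)) = -2552 - (2109 - 1*1142) = -2552 - (2109 - 1142) = -2552 - 1*967 = -2552 - 967 = -3519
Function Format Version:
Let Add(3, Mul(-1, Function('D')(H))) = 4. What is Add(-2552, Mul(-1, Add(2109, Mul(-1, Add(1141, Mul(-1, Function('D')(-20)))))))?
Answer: -3519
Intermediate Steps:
Function('D')(H) = -1 (Function('D')(H) = Add(3, Mul(-1, 4)) = Add(3, -4) = -1)
Add(-2552, Mul(-1, Add(2109, Mul(-1, Add(1141, Mul(-1, Function('D')(-20))))))) = Add(-2552, Mul(-1, Add(2109, Mul(-1, Add(1141, Mul(-1, -1)))))) = Add(-2552, Mul(-1, Add(2109, Mul(-1, Add(1141, 1))))) = Add(-2552, Mul(-1, Add(2109, Mul(-1, 1142)))) = Add(-2552, Mul(-1, Add(2109, -1142))) = Add(-2552, Mul(-1, 967)) = Add(-2552, -967) = -3519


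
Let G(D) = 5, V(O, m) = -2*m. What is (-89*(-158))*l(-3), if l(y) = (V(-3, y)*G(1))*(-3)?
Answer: -1265580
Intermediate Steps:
l(y) = 30*y (l(y) = (-2*y*5)*(-3) = -10*y*(-3) = 30*y)
(-89*(-158))*l(-3) = (-89*(-158))*(30*(-3)) = 14062*(-90) = -1265580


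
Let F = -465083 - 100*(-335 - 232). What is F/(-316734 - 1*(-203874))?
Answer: 408383/112860 ≈ 3.6185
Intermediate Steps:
F = -408383 (F = -465083 - 100*(-567) = -465083 + 56700 = -408383)
F/(-316734 - 1*(-203874)) = -408383/(-316734 - 1*(-203874)) = -408383/(-316734 + 203874) = -408383/(-112860) = -408383*(-1/112860) = 408383/112860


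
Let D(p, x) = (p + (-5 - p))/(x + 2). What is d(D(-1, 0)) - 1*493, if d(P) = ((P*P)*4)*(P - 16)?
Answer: -1911/2 ≈ -955.50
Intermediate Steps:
D(p, x) = -5/(2 + x)
d(P) = 4*P**2*(-16 + P) (d(P) = (P**2*4)*(-16 + P) = (4*P**2)*(-16 + P) = 4*P**2*(-16 + P))
d(D(-1, 0)) - 1*493 = 4*(-5/(2 + 0))**2*(-16 - 5/(2 + 0)) - 1*493 = 4*(-5/2)**2*(-16 - 5/2) - 493 = 4*(25/4)*(-37/2) - 493 = -925/2 - 493 = -1911/2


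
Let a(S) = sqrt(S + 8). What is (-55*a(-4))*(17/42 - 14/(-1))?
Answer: -33275/21 ≈ -1584.5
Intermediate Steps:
a(S) = sqrt(8 + S)
(-55*a(-4))*(17/42 - 14/(-1)) = (-55*sqrt(8 - 4))*(17/42 - 14/(-1)) = (-55*sqrt(4))*(17*(1/42) - 14*(-1)) = (-55*2)*(17/42 + 14) = -110*605/42 = -33275/21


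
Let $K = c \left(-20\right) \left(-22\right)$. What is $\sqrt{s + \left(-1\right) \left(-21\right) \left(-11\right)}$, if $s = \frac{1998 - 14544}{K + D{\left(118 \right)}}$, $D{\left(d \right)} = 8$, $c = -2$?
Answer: $\frac{i \sqrt{10294287}}{218} \approx 14.718 i$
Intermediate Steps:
$K = -880$ ($K = \left(-2\right) \left(-20\right) \left(-22\right) = 40 \left(-22\right) = -880$)
$s = \frac{6273}{436}$ ($s = \frac{1998 - 14544}{-880 + 8} = - \frac{12546}{-872} = \left(-12546\right) \left(- \frac{1}{872}\right) = \frac{6273}{436} \approx 14.388$)
$\sqrt{s + \left(-1\right) \left(-21\right) \left(-11\right)} = \sqrt{\frac{6273}{436} + \left(-1\right) \left(-21\right) \left(-11\right)} = \sqrt{\frac{6273}{436} + 21 \left(-11\right)} = \sqrt{\frac{6273}{436} - 231} = \sqrt{- \frac{94443}{436}} = \frac{i \sqrt{10294287}}{218}$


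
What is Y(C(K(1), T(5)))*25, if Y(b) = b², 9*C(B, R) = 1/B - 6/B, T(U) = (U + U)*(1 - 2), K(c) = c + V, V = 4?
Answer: 25/81 ≈ 0.30864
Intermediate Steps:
K(c) = 4 + c (K(c) = c + 4 = 4 + c)
T(U) = -2*U (T(U) = (2*U)*(-1) = -2*U)
C(B, R) = -5/(9*B) (C(B, R) = (1/B - 6/B)/9 = (-5/B)/9 = -5/(9*B))
Y(C(K(1), T(5)))*25 = (-5/(9*(4 + 1)))²*25 = (-5/9/5)²*25 = (-5/9*⅕)²*25 = (-⅑)²*25 = (1/81)*25 = 25/81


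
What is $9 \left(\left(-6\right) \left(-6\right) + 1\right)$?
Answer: $333$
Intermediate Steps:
$9 \left(\left(-6\right) \left(-6\right) + 1\right) = 9 \left(36 + 1\right) = 9 \cdot 37 = 333$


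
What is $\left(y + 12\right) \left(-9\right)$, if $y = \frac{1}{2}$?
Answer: $- \frac{225}{2} \approx -112.5$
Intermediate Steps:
$y = \frac{1}{2} \approx 0.5$
$\left(y + 12\right) \left(-9\right) = \left(\frac{1}{2} + 12\right) \left(-9\right) = \frac{25}{2} \left(-9\right) = - \frac{225}{2}$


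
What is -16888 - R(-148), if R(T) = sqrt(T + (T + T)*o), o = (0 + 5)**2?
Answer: -16888 - 2*I*sqrt(1887) ≈ -16888.0 - 86.879*I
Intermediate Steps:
o = 25 (o = 5**2 = 25)
R(T) = sqrt(51)*sqrt(T) (R(T) = sqrt(T + (T + T)*25) = sqrt(T + (2*T)*25) = sqrt(T + 50*T) = sqrt(51*T) = sqrt(51)*sqrt(T))
-16888 - R(-148) = -16888 - sqrt(51)*sqrt(-148) = -16888 - sqrt(51)*2*I*sqrt(37) = -16888 - 2*I*sqrt(1887)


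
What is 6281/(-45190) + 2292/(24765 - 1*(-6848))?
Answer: -94985773/1428591470 ≈ -0.066489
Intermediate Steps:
6281/(-45190) + 2292/(24765 - 1*(-6848)) = 6281*(-1/45190) + 2292/(24765 + 6848) = -6281/45190 + 2292/31613 = -94985773/1428591470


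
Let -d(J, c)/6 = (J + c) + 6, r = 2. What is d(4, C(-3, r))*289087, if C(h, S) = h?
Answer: -12141654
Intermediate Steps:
d(J, c) = -36 - 6*J - 6*c (d(J, c) = -6*((J + c) + 6) = -6*(6 + J + c) = -36 - 6*J - 6*c)
d(4, C(-3, r))*289087 = (-36 - 6*4 - 6*(-3))*289087 = (-36 - 24 + 18)*289087 = -42*289087 = -12141654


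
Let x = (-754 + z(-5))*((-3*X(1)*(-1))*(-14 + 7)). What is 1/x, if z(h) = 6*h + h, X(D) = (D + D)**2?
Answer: 1/66276 ≈ 1.5088e-5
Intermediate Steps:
X(D) = 4*D**2 (X(D) = (2*D)**2 = 4*D**2)
z(h) = 7*h
x = 66276 (x = (-754 + 7*(-5))*((-12*1**2*(-1))*(-14 + 7)) = (-754 - 35)*((-12*(-1))*(-7)) = -789*-3*4*(-1)*(-7) = -789*(-12*(-1))*(-7) = -9468*(-7) = -789*(-84) = 66276)
1/x = 1/66276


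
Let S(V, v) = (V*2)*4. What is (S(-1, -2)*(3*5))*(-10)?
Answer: 1200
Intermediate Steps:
S(V, v) = 8*V (S(V, v) = (2*V)*4 = 8*V)
(S(-1, -2)*(3*5))*(-10) = ((8*(-1))*(3*5))*(-10) = -8*15*(-10) = -120*(-10) = 1200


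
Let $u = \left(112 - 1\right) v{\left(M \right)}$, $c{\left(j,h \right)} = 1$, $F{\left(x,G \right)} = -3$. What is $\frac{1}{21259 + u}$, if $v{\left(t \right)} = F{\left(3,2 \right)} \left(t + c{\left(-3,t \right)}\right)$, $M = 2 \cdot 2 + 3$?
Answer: $\frac{1}{18595} \approx 5.3778 \cdot 10^{-5}$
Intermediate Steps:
$M = 7$ ($M = 4 + 3 = 7$)
$v{\left(t \right)} = -3 - 3 t$ ($v{\left(t \right)} = - 3 \left(t + 1\right) = - 3 \left(1 + t\right) = -3 - 3 t$)
$u = -2664$ ($u = \left(112 - 1\right) \left(-3 - 21\right) = 111 \left(-3 - 21\right) = 111 \left(-24\right) = -2664$)
$\frac{1}{21259 + u} = \frac{1}{21259 - 2664} = \frac{1}{18595}$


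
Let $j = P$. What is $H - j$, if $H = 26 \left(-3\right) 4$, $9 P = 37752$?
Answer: $- \frac{13520}{3} \approx -4506.7$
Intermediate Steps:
$P = \frac{12584}{3}$ ($P = \frac{1}{9} \cdot 37752 = \frac{12584}{3} \approx 4194.7$)
$j = \frac{12584}{3} \approx 4194.7$
$H = -312$ ($H = \left(-78\right) 4 = -312$)
$H - j = -312 - \frac{12584}{3} = - \frac{13520}{3}$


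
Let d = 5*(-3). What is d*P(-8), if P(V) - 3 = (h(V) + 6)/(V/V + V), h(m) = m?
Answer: -345/7 ≈ -49.286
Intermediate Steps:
P(V) = 3 + (6 + V)/(1 + V) (P(V) = 3 + (V + 6)/(V/V + V) = 3 + (6 + V)/(1 + V))
d = -15
d*P(-8) = -15*(9 + 4*(-8))/(1 - 8) = -15*(9 - 32)/(-7) = -(-15)*(-23)/7 = -15*23/7 = -345/7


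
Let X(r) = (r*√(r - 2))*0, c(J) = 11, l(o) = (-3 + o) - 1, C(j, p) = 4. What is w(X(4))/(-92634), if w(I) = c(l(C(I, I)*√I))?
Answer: -11/92634 ≈ -0.00011875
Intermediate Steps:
l(o) = -4 + o
X(r) = 0 (X(r) = (r*√(-2 + r))*0 = 0)
w(I) = 11
w(X(4))/(-92634) = 11/(-92634) = 11*(-1/92634) = -11/92634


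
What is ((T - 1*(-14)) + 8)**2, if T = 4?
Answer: 676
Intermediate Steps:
((T - 1*(-14)) + 8)**2 = ((4 - 1*(-14)) + 8)**2 = ((4 + 14) + 8)**2 = (18 + 8)**2 = 26**2 = 676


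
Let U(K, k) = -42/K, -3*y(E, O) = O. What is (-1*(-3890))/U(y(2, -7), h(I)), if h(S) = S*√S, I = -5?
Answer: -1945/9 ≈ -216.11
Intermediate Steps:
y(E, O) = -O/3
h(S) = S^(3/2)
(-1*(-3890))/U(y(2, -7), h(I)) = (-1*(-3890))/((-42/((-⅓*(-7))))) = 3890/((-42/7/3)) = 3890/((-42*3/7)) = 3890/(-18) = 3890*(-1/18) = -1945/9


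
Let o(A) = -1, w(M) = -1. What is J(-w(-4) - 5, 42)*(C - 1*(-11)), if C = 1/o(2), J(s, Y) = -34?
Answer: -340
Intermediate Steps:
C = -1 (C = 1/(-1) = -1)
J(-w(-4) - 5, 42)*(C - 1*(-11)) = -34*(-1 - 1*(-11)) = -34*(-1 + 11) = -34*10 = -340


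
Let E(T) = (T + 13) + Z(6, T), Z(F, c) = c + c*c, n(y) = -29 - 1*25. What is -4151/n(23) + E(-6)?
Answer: 6149/54 ≈ 113.87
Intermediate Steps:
n(y) = -54 (n(y) = -29 - 25 = -54)
Z(F, c) = c + c**2
E(T) = 13 + T + T*(1 + T) (E(T) = (T + 13) + T*(1 + T) = (13 + T) + T*(1 + T) = 13 + T + T*(1 + T))
-4151/n(23) + E(-6) = -4151/(-54) + (13 - 6 - 6*(1 - 6)) = -4151*(-1/54) + (13 - 6 - 6*(-5)) = 4151/54 + (13 - 6 + 30) = 4151/54 + 37 = 6149/54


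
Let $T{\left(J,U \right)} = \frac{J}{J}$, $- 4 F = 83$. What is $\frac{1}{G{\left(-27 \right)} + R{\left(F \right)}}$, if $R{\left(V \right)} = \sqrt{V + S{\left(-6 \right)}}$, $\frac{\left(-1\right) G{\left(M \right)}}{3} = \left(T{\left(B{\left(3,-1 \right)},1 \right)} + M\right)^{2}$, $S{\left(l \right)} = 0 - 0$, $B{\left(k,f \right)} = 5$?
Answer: $- \frac{8112}{16451219} - \frac{2 i \sqrt{83}}{16451219} \approx -0.00049309 - 1.1076 \cdot 10^{-6} i$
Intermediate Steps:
$F = - \frac{83}{4}$ ($F = \left(- \frac{1}{4}\right) 83 = - \frac{83}{4} \approx -20.75$)
$S{\left(l \right)} = 0$ ($S{\left(l \right)} = 0 + 0 = 0$)
$T{\left(J,U \right)} = 1$
$G{\left(M \right)} = - 3 \left(1 + M\right)^{2}$
$R{\left(V \right)} = \sqrt{V}$ ($R{\left(V \right)} = \sqrt{V + 0} = \sqrt{V}$)
$\frac{1}{G{\left(-27 \right)} + R{\left(F \right)}} = \frac{1}{- 3 \left(1 - 27\right)^{2} + \sqrt{- \frac{83}{4}}} = \frac{1}{- 3 \left(-26\right)^{2} + \frac{i \sqrt{83}}{2}} = \frac{1}{\left(-3\right) 676 + \frac{i \sqrt{83}}{2}} = \frac{1}{-2028 + \frac{i \sqrt{83}}{2}}$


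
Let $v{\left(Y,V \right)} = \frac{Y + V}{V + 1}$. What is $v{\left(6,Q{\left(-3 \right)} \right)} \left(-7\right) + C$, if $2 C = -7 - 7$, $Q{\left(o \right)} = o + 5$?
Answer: $- \frac{77}{3} \approx -25.667$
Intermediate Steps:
$Q{\left(o \right)} = 5 + o$
$C = -7$ ($C = \frac{-7 - 7}{2} = \frac{1}{2} \left(-14\right) = -7$)
$v{\left(Y,V \right)} = \frac{V + Y}{1 + V}$
$v{\left(6,Q{\left(-3 \right)} \right)} \left(-7\right) + C = \frac{\left(5 - 3\right) + 6}{1 + \left(5 - 3\right)} \left(-7\right) - 7 = \frac{2 + 6}{1 + 2} \left(-7\right) - 7 = \frac{1}{3} \cdot 8 \left(-7\right) - 7 = \frac{8}{3} \left(-7\right) - 7 = - \frac{56}{3} - 7 = - \frac{77}{3}$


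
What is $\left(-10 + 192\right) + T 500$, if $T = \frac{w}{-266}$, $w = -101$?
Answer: $\frac{49456}{133} \approx 371.85$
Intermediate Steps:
$T = \frac{101}{266}$ ($T = - \frac{101}{-266} = \left(-101\right) \left(- \frac{1}{266}\right) = \frac{101}{266} \approx 0.3797$)
$\left(-10 + 192\right) + T 500 = \left(-10 + 192\right) + \frac{101}{266} \cdot 500 = 182 + \frac{25250}{133} = \frac{49456}{133}$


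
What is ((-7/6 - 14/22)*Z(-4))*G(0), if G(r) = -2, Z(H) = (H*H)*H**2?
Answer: 30464/33 ≈ 923.15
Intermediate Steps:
Z(H) = H**4 (Z(H) = H**2*H**2 = H**4)
((-7/6 - 14/22)*Z(-4))*G(0) = ((-7/6 - 14/22)*(-4)**4)*(-2) = ((-7*1/6 - 14*1/22)*256)*(-2) = ((-7/6 - 7/11)*256)*(-2) = -119/66*256*(-2) = -15232/33*(-2) = 30464/33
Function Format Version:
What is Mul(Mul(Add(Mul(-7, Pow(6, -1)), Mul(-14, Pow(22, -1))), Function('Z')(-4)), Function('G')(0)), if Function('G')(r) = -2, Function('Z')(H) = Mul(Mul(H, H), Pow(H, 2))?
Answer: Rational(30464, 33) ≈ 923.15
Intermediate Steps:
Function('Z')(H) = Pow(H, 4) (Function('Z')(H) = Mul(Pow(H, 2), Pow(H, 2)) = Pow(H, 4))
Mul(Mul(Add(Mul(-7, Pow(6, -1)), Mul(-14, Pow(22, -1))), Function('Z')(-4)), Function('G')(0)) = Mul(Mul(Add(Mul(-7, Pow(6, -1)), Mul(-14, Pow(22, -1))), Pow(-4, 4)), -2) = Mul(Mul(Add(Mul(-7, Rational(1, 6)), Mul(-14, Rational(1, 22))), 256), -2) = Mul(Mul(Add(Rational(-7, 6), Rational(-7, 11)), 256), -2) = Mul(Mul(Rational(-119, 66), 256), -2) = Mul(Rational(-15232, 33), -2) = Rational(30464, 33)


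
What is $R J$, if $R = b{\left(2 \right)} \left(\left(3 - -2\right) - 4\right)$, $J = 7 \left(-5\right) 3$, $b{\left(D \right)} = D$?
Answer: $-210$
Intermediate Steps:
$J = -105$ ($J = \left(-35\right) 3 = -105$)
$R = 2$ ($R = 2 \left(\left(3 - -2\right) - 4\right) = 2 \left(\left(3 + 2\right) - 4\right) = 2 \left(5 - 4\right) = 2 \cdot 1 = 2$)
$R J = 2 \left(-105\right) = -210$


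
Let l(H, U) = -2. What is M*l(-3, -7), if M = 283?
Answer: -566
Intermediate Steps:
M*l(-3, -7) = 283*(-2) = -566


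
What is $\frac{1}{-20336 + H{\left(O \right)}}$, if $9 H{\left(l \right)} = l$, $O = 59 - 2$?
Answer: $- \frac{3}{60989} \approx -4.9189 \cdot 10^{-5}$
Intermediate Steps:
$O = 57$ ($O = 59 - 2 = 57$)
$H{\left(l \right)} = \frac{l}{9}$
$\frac{1}{-20336 + H{\left(O \right)}} = \frac{1}{-20336 + \frac{1}{9} \cdot 57} = \frac{1}{-20336 + \frac{19}{3}} = \frac{1}{- \frac{60989}{3}} = - \frac{3}{60989}$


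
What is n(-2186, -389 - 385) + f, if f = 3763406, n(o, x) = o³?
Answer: -10442247450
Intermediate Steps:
n(-2186, -389 - 385) + f = (-2186)³ + 3763406 = -10446010856 + 3763406 = -10442247450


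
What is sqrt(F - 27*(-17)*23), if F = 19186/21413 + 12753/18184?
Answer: sqrt(8167403947230839714)/27812428 ≈ 102.76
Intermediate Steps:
F = 621958213/389373992 (F = 19186*(1/21413) + 12753*(1/18184) = 19186/21413 + 12753/18184 = 621958213/389373992 ≈ 1.5973)
sqrt(F - 27*(-17)*23) = sqrt(621958213/389373992 - 27*(-17)*23) = sqrt(621958213/389373992 + 459*23) = sqrt(621958213/389373992 + 10557) = sqrt(4111243191757/389373992) = sqrt(8167403947230839714)/27812428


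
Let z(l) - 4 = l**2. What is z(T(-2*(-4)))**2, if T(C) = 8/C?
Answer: 25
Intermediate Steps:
z(l) = 4 + l**2
z(T(-2*(-4)))**2 = (4 + (8/((-2*(-4))))**2)**2 = (4 + (8/8)**2)**2 = (4 + (8*(1/8))**2)**2 = (4 + 1**2)**2 = (4 + 1)**2 = 5**2 = 25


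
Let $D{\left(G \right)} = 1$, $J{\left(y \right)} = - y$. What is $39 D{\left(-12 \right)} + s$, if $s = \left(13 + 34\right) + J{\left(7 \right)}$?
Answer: $79$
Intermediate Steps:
$s = 40$ ($s = \left(13 + 34\right) - 7 = 47 - 7 = 40$)
$39 D{\left(-12 \right)} + s = 39 \cdot 1 + 40 = 39 + 40 = 79$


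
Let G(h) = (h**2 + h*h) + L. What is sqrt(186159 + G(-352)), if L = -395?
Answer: 2*sqrt(108393) ≈ 658.46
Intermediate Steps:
G(h) = -395 + 2*h**2 (G(h) = (h**2 + h*h) - 395 = (h**2 + h**2) - 395 = 2*h**2 - 395 = -395 + 2*h**2)
sqrt(186159 + G(-352)) = sqrt(186159 + (-395 + 2*(-352)**2)) = sqrt(186159 + (-395 + 2*123904)) = sqrt(186159 + (-395 + 247808)) = sqrt(186159 + 247413) = sqrt(433572) = 2*sqrt(108393)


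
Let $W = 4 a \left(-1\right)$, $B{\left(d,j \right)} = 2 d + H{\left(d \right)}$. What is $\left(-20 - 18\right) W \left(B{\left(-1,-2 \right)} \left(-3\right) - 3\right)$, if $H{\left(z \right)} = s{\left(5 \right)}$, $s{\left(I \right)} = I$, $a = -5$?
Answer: $9120$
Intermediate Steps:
$H{\left(z \right)} = 5$
$B{\left(d,j \right)} = 5 + 2 d$ ($B{\left(d,j \right)} = 2 d + 5 = 5 + 2 d$)
$W = 20$ ($W = 4 \left(-5\right) \left(-1\right) = \left(-20\right) \left(-1\right) = 20$)
$\left(-20 - 18\right) W \left(B{\left(-1,-2 \right)} \left(-3\right) - 3\right) = \left(-20 - 18\right) 20 \left(\left(5 + 2 \left(-1\right)\right) \left(-3\right) - 3\right) = \left(-38\right) 20 \left(\left(5 - 2\right) \left(-3\right) - 3\right) = - 760 \left(3 \left(-3\right) - 3\right) = - 760 \left(-9 - 3\right) = \left(-760\right) \left(-12\right) = 9120$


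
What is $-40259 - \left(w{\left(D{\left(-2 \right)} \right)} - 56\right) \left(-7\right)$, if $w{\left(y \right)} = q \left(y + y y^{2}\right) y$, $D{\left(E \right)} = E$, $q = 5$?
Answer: $-39951$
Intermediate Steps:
$w{\left(y \right)} = y \left(5 y + 5 y^{3}\right)$ ($w{\left(y \right)} = 5 \left(y + y y^{2}\right) y = 5 \left(y + y^{3}\right) y = \left(5 y + 5 y^{3}\right) y = y \left(5 y + 5 y^{3}\right)$)
$-40259 - \left(w{\left(D{\left(-2 \right)} \right)} - 56\right) \left(-7\right) = -40259 - \left(5 \left(-2\right)^{2} \left(1 + \left(-2\right)^{2}\right) - 56\right) \left(-7\right) = -40259 - \left(5 \cdot 4 \left(1 + 4\right) - 56\right) \left(-7\right) = -40259 - \left(5 \cdot 4 \cdot 5 - 56\right) \left(-7\right) = -40259 - \left(100 - 56\right) \left(-7\right) = -40259 - 44 \left(-7\right) = -40259 - -308 = -40259 + 308 = -39951$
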